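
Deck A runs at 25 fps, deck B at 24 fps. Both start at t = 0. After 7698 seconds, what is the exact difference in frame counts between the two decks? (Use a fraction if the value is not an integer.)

A emits 25 × 7698 = 192450 frames; B emits 24 × 7698 = 184752.
Difference = 7698 frames; B is behind A.

7698 frames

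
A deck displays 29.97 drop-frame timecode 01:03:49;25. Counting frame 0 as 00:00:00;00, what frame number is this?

114781

As if non-drop at 30 labels/s: (1 × 3600 + 3 × 60 + 49) × 30 + 25 = 114895.
Minute boundaries passed: 63; those not divisible by 10: 63 − 6 = 57; dropped labels = 2 × 57 = 114.
Actual frame index = 114895 − 114 = 114781.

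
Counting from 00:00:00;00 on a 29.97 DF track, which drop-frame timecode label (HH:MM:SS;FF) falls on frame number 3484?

Each 10-minute DF block holds 10 × 60 × 30 − 9 × 2 = 17982 frames. 3484 ÷ 17982 → 0 full blocks, remainder 3484.
Within the partial block the first minute is 1800 frames and each further minute 1798, so 1 further minute boundary passed. Total skipped labels = 18 × 0 + 2 × 1 = 2.
Non-drop label index = 3484 + 2 = 3486; at 30 labels/s that is 00:01:56:06, i.e. DF 00:01:56;06.

00:01:56;06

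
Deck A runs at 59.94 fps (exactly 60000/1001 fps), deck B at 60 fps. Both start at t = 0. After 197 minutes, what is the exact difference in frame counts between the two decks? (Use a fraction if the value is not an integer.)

709200/1001 frames

197 min = 11820 s.
A emits 60000/1001 × 11820 = 709200000/1001 frames; B emits 60 × 11820 = 709200.
Difference = 709200/1001 frames (≈ 708.4915); B is ahead of A.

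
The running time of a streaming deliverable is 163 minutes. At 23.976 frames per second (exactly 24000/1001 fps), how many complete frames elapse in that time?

163 min = 9780 s.
Frames = 9780 × 24000/1001 = 234720000/1001 ≈ 234485.5145.
Complete frames: 234485.

234485 frames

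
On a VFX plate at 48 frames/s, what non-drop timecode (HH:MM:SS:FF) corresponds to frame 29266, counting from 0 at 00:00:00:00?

00:10:09:34

29266 ÷ 48 = 609 full seconds, remainder 34 frames.
609 s = 0 h 10 min 9 s.
Timecode: 00:10:09:34.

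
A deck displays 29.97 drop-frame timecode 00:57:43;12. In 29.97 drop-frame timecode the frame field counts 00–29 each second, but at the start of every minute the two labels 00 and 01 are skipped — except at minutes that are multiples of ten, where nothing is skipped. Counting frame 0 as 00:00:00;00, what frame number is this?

103798

As if non-drop at 30 labels/s: (0 × 3600 + 57 × 60 + 43) × 30 + 12 = 103902.
Minute boundaries passed: 57; those not divisible by 10: 57 − 5 = 52; dropped labels = 2 × 52 = 104.
Actual frame index = 103902 − 104 = 103798.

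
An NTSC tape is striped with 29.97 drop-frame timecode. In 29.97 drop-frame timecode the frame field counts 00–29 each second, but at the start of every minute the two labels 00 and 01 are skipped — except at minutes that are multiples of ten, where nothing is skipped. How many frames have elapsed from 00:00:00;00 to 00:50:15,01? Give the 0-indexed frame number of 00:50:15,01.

Complete 10-minute blocks: 5, each 17982 frames → 89910.
Remaining 0 whole minutes in the current block: 0 frames.
Within the current minute: 15 × 30 + 1 = 451. Total = 89910 + 0 + 451 = 90361.

90361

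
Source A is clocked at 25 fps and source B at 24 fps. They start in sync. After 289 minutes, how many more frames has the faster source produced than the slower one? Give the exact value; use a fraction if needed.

289 min = 17340 s.
A emits 25 × 17340 = 433500 frames; B emits 24 × 17340 = 416160.
Difference = 17340 frames; B is behind A.

17340 frames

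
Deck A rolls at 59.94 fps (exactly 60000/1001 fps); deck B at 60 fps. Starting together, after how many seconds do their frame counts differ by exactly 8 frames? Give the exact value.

The gap grows by |60 − 60000/1001| = 60/1001 frames per second.
Time for a 8-frame gap: 8 ÷ (60/1001) = 2002/15 s.

2002/15 seconds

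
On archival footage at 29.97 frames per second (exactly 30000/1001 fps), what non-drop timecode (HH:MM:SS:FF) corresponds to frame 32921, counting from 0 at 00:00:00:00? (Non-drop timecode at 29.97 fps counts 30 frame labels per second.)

00:18:17:11

32921 ÷ 30 = 1097 full seconds, remainder 11 frames.
1097 s = 0 h 18 min 17 s.
Timecode: 00:18:17:11.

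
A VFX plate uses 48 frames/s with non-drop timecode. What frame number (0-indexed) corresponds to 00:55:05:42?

Total seconds to the label: (0 × 3600 + 55 × 60 + 5) = 3305.
Frame index = 3305 × 48 + 42 = 158682.

158682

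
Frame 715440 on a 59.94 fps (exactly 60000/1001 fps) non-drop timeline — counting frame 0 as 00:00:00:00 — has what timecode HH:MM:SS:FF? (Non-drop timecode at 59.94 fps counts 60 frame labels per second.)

715440 ÷ 60 = 11924 full seconds, remainder 0 frames.
11924 s = 3 h 18 min 44 s.
Timecode: 03:18:44:00.

03:18:44:00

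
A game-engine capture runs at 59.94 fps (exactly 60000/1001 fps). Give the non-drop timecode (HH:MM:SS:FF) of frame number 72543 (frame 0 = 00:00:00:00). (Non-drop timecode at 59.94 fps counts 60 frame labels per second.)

00:20:09:03

72543 ÷ 60 = 1209 full seconds, remainder 3 frames.
1209 s = 0 h 20 min 9 s.
Timecode: 00:20:09:03.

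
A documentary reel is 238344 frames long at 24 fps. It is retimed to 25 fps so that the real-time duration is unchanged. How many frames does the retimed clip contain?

248275 frames

Target frames = source frames × (target rate / source rate) = 238344 × (25)/(24) = 238344 × 25/24 = 248275.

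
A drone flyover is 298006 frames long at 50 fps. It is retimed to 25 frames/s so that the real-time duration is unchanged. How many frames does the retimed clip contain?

Target frames = source frames × (target rate / source rate) = 298006 × (25)/(50) = 298006 × 1/2 = 149003.

149003 frames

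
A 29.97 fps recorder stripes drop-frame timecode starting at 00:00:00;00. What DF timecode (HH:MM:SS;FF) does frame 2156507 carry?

19:59:15;17

Ten DF minutes hold 17982 frames, so frame 2156507 lies in block 119 (frames 2139858–2157839) with 16649 frames into that block.
The block's first minute is 1800 frames and the rest 1798 each; 16649 frames reaches minute 9, so 119 × 18 + 9 × 2 = 2160 labels have been skipped so far.
Adding those back, label number 2156507 + 2160 = 2158667 at 30 labels/s is 71955 s + 17 f = 19 h 59 min 15 s frame 17, i.e. 19:59:15;17.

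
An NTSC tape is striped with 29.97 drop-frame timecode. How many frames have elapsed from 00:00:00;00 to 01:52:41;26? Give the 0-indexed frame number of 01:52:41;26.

202654

Complete 10-minute blocks: 11, each 17982 frames → 197802.
Remaining 2 whole minutes in the current block: 1800 + 1 × 1798 = 3598 frames.
Within the current minute: 41 × 30 + 26 − 2 = 1254 (labels ;00/;01 skipped at this minute). Total = 197802 + 3598 + 1254 = 202654.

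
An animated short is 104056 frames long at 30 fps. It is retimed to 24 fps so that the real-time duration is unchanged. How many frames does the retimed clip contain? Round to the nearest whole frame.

Frames at target rate = 104056 × (24) / (30) = 416224/5 ≈ 83244.800.
Nearest whole frame: 83245.

83245 frames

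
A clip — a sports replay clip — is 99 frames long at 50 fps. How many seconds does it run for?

1.98 seconds

Running time = 99 / (50) = 1.98 s.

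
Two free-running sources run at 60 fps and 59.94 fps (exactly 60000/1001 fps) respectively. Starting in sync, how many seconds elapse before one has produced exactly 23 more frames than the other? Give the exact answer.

23023/60 seconds

The gap grows by |60000/1001 − 60| = 60/1001 frames per second.
Time for a 23-frame gap: 23 ÷ (60/1001) = 23023/60 s.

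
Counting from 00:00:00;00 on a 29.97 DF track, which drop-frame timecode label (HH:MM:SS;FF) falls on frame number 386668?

Each 10-minute DF block holds 10 × 60 × 30 − 9 × 2 = 17982 frames. 386668 ÷ 17982 → 21 full blocks, remainder 9046.
Within the partial block the first minute is 1800 frames and each further minute 1798, so 5 further minute boundaries passed. Total skipped labels = 18 × 21 + 2 × 5 = 388.
Non-drop label index = 386668 + 388 = 387056; at 30 labels/s that is 03:35:01:26, i.e. DF 03:35:01;26.

03:35:01;26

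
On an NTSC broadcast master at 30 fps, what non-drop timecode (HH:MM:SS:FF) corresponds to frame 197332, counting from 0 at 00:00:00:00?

01:49:37:22

197332 ÷ 30 = 6577 full seconds, remainder 22 frames.
6577 s = 1 h 49 min 37 s.
Timecode: 01:49:37:22.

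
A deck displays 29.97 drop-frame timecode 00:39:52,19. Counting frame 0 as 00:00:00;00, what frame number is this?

71707

Complete 10-minute blocks: 3, each 17982 frames → 53946.
Remaining 9 whole minutes in the current block: 1800 + 8 × 1798 = 16184 frames.
Within the current minute: 52 × 30 + 19 − 2 = 1577 (labels ;00/;01 skipped at this minute). Total = 53946 + 16184 + 1577 = 71707.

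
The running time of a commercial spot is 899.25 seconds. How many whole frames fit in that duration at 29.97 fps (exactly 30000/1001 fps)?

Frames = 899.25 × 30000/1001 = 2452500/91 ≈ 26950.5495.
Complete frames: 26950.

26950 frames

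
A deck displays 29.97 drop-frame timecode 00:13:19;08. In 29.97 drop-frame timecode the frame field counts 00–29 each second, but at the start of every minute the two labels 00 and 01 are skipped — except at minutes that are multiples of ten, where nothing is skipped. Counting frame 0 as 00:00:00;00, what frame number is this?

23954

Complete 10-minute blocks: 1, each 17982 frames → 17982.
Remaining 3 whole minutes in the current block: 1800 + 2 × 1798 = 5396 frames.
Within the current minute: 19 × 30 + 8 − 2 = 576 (labels ;00/;01 skipped at this minute). Total = 17982 + 5396 + 576 = 23954.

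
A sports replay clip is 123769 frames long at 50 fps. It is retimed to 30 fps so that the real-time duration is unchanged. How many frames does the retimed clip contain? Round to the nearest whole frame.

74261 frames

Frames at target rate = 123769 × (30) / (50) = 371307/5 ≈ 74261.400.
Nearest whole frame: 74261.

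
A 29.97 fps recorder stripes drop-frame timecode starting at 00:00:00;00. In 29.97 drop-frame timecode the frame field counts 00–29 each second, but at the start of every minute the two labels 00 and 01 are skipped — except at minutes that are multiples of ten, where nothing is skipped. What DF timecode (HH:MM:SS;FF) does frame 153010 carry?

01:25:05;14

Ten DF minutes hold 17982 frames, so frame 153010 lies in block 8 (frames 143856–161837) with 9154 frames into that block.
The block's first minute is 1800 frames and the rest 1798 each; 9154 frames reaches minute 5, so 8 × 18 + 5 × 2 = 154 labels have been skipped so far.
Adding those back, label number 153010 + 154 = 153164 at 30 labels/s is 5105 s + 14 f = 1 h 25 min 5 s frame 14, i.e. 01:25:05;14.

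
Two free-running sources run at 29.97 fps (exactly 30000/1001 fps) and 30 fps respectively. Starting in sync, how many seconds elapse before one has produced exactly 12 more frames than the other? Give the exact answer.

The gap grows by |30 − 30000/1001| = 30/1001 frames per second.
Time for a 12-frame gap: 12 ÷ (30/1001) = 400.4 s.

400.4 seconds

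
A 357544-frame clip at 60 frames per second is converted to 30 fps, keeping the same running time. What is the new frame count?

178772 frames

Target frames = source frames × (target rate / source rate) = 357544 × (30)/(60) = 357544 × 1/2 = 178772.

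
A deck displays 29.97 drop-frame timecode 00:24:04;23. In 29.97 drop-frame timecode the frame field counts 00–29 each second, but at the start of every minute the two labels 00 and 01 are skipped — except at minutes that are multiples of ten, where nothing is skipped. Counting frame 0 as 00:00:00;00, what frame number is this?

43299

As if non-drop at 30 labels/s: (0 × 3600 + 24 × 60 + 4) × 30 + 23 = 43343.
Minute boundaries passed: 24; those not divisible by 10: 24 − 2 = 22; dropped labels = 2 × 22 = 44.
Actual frame index = 43343 − 44 = 43299.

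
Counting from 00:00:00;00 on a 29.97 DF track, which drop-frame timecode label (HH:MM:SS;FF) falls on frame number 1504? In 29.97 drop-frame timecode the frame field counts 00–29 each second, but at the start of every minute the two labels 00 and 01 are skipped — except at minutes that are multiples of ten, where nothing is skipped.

Ten DF minutes hold 17982 frames, so frame 1504 lies in block 0 (frames 0–17981) with 1504 frames into that block.
The block's first minute is 1800 frames and the rest 1798 each; 1504 frames reaches minute 0, so 0 × 18 + 0 × 2 = 0 labels have been skipped so far.
Adding those back, label number 1504 + 0 = 1504 at 30 labels/s is 50 s + 4 f = 0 h 0 min 50 s frame 4, i.e. 00:00:50;04.

00:00:50;04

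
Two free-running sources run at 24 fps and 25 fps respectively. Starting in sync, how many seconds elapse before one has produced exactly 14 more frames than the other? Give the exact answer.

14 seconds

The gap grows by |25 − 24| = 1 frame per second.
Time for a 14-frame gap: 14 ÷ (1) = 14 s.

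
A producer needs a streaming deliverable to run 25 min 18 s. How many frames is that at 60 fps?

25 min 18 s = 1518 s.
Frames = 1518 × 60 = 91080.

91080 frames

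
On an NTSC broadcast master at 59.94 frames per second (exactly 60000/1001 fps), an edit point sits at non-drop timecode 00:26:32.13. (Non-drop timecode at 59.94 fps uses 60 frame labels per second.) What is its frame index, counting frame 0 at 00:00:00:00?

frame 95533

Total seconds to the label: (0 × 3600 + 26 × 60 + 32) = 1592.
Frame index = 1592 × 60 + 13 = 95533.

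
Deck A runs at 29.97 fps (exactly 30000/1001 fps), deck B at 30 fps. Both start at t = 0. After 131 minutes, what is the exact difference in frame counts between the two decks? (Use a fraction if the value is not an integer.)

235800/1001 frames

131 min = 7860 s.
A emits 30000/1001 × 7860 = 235800000/1001 frames; B emits 30 × 7860 = 235800.
Difference = 235800/1001 frames (≈ 235.5644); B is ahead of A.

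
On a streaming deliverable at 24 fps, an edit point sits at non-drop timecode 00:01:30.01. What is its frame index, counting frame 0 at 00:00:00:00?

Total seconds to the label: (0 × 3600 + 1 × 60 + 30) = 90.
Frame index = 90 × 24 + 1 = 2161.

frame 2161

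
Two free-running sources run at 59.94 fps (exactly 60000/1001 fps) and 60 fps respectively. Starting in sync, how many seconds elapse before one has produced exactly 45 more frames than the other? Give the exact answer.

750.75 seconds

The gap grows by |60 − 60000/1001| = 60/1001 frames per second.
Time for a 45-frame gap: 45 ÷ (60/1001) = 750.75 s.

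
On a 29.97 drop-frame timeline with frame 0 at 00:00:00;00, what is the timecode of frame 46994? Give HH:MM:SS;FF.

Ten DF minutes hold 17982 frames, so frame 46994 lies in block 2 (frames 35964–53945) with 11030 frames into that block.
The block's first minute is 1800 frames and the rest 1798 each; 11030 frames reaches minute 6, so 2 × 18 + 6 × 2 = 48 labels have been skipped so far.
Adding those back, label number 46994 + 48 = 47042 at 30 labels/s is 1568 s + 2 f = 0 h 26 min 8 s frame 2, i.e. 00:26:08;02.

00:26:08;02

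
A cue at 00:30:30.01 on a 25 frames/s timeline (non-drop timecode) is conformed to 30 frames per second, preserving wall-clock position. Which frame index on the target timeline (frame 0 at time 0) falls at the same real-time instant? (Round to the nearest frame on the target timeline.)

Source frame index: (0×3600 + 30×60 + 30) × 25 + 1 = 45751.
Real time: 45751 / (25) = 45751/25 s.
Target frame: (45751/25) × (30) = 274506/5 ≈ 54901.200 → 54901.

frame 54901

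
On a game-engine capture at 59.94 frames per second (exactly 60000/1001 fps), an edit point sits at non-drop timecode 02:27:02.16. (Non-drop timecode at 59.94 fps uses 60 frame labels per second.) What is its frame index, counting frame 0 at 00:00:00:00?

Total seconds to the label: (2 × 3600 + 27 × 60 + 2) = 8822.
Frame index = 8822 × 60 + 16 = 529336.

frame 529336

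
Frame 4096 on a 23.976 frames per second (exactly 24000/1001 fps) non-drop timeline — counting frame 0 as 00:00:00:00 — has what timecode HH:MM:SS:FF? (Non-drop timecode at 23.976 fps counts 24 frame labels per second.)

00:02:50:16

4096 ÷ 24 = 170 full seconds, remainder 16 frames.
170 s = 0 h 2 min 50 s.
Timecode: 00:02:50:16.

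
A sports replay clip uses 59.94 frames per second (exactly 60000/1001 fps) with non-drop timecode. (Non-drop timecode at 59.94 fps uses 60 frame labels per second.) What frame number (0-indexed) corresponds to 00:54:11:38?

Total seconds to the label: (0 × 3600 + 54 × 60 + 11) = 3251.
Frame index = 3251 × 60 + 38 = 195098.

195098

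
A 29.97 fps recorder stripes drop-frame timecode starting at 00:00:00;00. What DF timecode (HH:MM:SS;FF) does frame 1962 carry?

Each 10-minute DF block holds 10 × 60 × 30 − 9 × 2 = 17982 frames. 1962 ÷ 17982 → 0 full blocks, remainder 1962.
Within the partial block the first minute is 1800 frames and each further minute 1798, so 1 further minute boundary passed. Total skipped labels = 18 × 0 + 2 × 1 = 2.
Non-drop label index = 1962 + 2 = 1964; at 30 labels/s that is 00:01:05:14, i.e. DF 00:01:05;14.

00:01:05;14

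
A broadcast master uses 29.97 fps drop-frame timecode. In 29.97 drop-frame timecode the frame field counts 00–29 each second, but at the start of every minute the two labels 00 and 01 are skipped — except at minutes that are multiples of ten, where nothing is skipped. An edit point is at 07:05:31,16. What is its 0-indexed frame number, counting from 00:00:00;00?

Complete 10-minute blocks: 42, each 17982 frames → 755244.
Remaining 5 whole minutes in the current block: 1800 + 4 × 1798 = 8992 frames.
Within the current minute: 31 × 30 + 16 − 2 = 944 (labels ;00/;01 skipped at this minute). Total = 755244 + 8992 + 944 = 765180.

765180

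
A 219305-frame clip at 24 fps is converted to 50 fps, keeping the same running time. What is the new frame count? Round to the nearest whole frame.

456885 frames

Frames at target rate = 219305 × (50) / (24) = 5482625/12 ≈ 456885.417.
Nearest whole frame: 456885.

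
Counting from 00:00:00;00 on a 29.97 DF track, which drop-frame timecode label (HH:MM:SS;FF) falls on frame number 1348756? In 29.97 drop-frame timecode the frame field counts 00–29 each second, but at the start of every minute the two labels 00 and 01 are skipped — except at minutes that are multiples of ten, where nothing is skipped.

Each 10-minute DF block holds 10 × 60 × 30 − 9 × 2 = 17982 frames. 1348756 ÷ 17982 → 75 full blocks, remainder 106.
Within the partial block the first minute is 1800 frames and each further minute 1798, so 0 further minute boundaries passed. Total skipped labels = 18 × 75 + 2 × 0 = 1350.
Non-drop label index = 1348756 + 1350 = 1350106; at 30 labels/s that is 12:30:03:16, i.e. DF 12:30:03;16.

12:30:03;16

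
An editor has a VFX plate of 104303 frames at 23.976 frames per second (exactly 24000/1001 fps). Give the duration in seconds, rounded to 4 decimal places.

Running time = 104303 × 1001/24000 = 104407303/24000 s ≈ 4350.3043 s.

4350.3043 seconds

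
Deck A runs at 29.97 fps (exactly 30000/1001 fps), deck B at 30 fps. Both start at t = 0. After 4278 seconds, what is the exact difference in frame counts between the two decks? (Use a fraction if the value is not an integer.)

A emits 30000/1001 × 4278 = 128340000/1001 frames; B emits 30 × 4278 = 128340.
Difference = 128340/1001 frames (≈ 128.2118); B is ahead of A.

128340/1001 frames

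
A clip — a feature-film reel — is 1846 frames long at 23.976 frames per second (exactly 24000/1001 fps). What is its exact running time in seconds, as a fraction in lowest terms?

Running time = 1846 ÷ (24000/1001) = 1846 × 1001/24000 = 923923/12000 s.

923923/12000 seconds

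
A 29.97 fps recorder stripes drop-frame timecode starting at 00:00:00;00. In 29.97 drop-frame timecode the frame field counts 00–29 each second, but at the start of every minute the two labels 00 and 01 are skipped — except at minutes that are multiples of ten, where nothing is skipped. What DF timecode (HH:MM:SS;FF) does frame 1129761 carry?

Each 10-minute DF block holds 10 × 60 × 30 − 9 × 2 = 17982 frames. 1129761 ÷ 17982 → 62 full blocks, remainder 14877.
Within the partial block the first minute is 1800 frames and each further minute 1798, so 8 further minute boundaries passed. Total skipped labels = 18 × 62 + 2 × 8 = 1132.
Non-drop label index = 1129761 + 1132 = 1130893; at 30 labels/s that is 10:28:16:13, i.e. DF 10:28:16;13.

10:28:16;13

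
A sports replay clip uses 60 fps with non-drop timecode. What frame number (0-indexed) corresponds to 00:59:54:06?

Total seconds to the label: (0 × 3600 + 59 × 60 + 54) = 3594.
Frame index = 3594 × 60 + 6 = 215646.

215646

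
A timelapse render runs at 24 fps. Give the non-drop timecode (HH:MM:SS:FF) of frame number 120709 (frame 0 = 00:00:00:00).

01:23:49:13

120709 ÷ 24 = 5029 full seconds, remainder 13 frames.
5029 s = 1 h 23 min 49 s.
Timecode: 01:23:49:13.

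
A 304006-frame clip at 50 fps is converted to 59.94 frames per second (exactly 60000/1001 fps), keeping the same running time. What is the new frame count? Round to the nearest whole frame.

364443 frames

Frames at target rate = 304006 × (60000/1001) / (50) = 364807200/1001 ≈ 364442.757.
Nearest whole frame: 364443.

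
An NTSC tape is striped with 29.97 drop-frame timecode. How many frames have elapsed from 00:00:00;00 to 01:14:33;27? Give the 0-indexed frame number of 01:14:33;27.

Complete 10-minute blocks: 7, each 17982 frames → 125874.
Remaining 4 whole minutes in the current block: 1800 + 3 × 1798 = 7194 frames.
Within the current minute: 33 × 30 + 27 − 2 = 1015 (labels ;00/;01 skipped at this minute). Total = 125874 + 7194 + 1015 = 134083.

134083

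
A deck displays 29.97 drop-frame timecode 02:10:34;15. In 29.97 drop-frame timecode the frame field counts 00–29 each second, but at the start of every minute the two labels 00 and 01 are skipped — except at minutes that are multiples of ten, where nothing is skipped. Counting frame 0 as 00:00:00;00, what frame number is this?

234801

Complete 10-minute blocks: 13, each 17982 frames → 233766.
Remaining 0 whole minutes in the current block: 0 frames.
Within the current minute: 34 × 30 + 15 = 1035. Total = 233766 + 0 + 1035 = 234801.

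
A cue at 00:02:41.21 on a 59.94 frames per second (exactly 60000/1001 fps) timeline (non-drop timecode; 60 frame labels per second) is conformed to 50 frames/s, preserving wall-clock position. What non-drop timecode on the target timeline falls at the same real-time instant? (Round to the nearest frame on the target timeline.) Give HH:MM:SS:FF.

00:02:41:26

Source frame index: (0×3600 + 2×60 + 41) × 60 + 21 = 9681.
Real time: 9681 / (60000/1001) = 3230227/20000 s.
Target frame: (3230227/20000) × (50) = 3230227/400 ≈ 8075.568 → 8076.
At 50 labels/s: frame 8076 → 00:02:41:26.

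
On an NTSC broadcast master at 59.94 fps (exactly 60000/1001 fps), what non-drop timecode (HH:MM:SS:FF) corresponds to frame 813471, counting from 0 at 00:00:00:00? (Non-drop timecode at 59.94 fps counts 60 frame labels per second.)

813471 ÷ 60 = 13557 full seconds, remainder 51 frames.
13557 s = 3 h 45 min 57 s.
Timecode: 03:45:57:51.

03:45:57:51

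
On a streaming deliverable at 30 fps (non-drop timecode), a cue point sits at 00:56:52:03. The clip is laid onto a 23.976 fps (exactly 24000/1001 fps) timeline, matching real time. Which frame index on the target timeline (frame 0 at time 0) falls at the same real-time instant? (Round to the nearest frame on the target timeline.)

Source frame index: (0×3600 + 56×60 + 52) × 30 + 3 = 102363.
Real time: 102363 / (30) = 34121/10 s.
Target frame: (34121/10) × (24000/1001) = 81890400/1001 ≈ 81808.591 → 81809.

frame 81809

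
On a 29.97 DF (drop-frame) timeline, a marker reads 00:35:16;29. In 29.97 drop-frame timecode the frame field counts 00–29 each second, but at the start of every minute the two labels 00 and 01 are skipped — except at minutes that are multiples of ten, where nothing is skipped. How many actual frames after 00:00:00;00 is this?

As if non-drop at 30 labels/s: (0 × 3600 + 35 × 60 + 16) × 30 + 29 = 63509.
Minute boundaries passed: 35; those not divisible by 10: 35 − 3 = 32; dropped labels = 2 × 32 = 64.
Actual frame index = 63509 − 64 = 63445.

63445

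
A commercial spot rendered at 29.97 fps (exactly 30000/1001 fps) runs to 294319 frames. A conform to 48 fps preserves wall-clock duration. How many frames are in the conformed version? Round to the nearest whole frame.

471381 frames

Frames at target rate = 294319 × (48) / (30000/1001) = 294613319/625 ≈ 471381.310.
Nearest whole frame: 471381.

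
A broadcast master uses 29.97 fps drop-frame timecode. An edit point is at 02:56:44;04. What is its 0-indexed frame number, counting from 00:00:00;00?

Complete 10-minute blocks: 17, each 17982 frames → 305694.
Remaining 6 whole minutes in the current block: 1800 + 5 × 1798 = 10790 frames.
Within the current minute: 44 × 30 + 4 − 2 = 1322 (labels ;00/;01 skipped at this minute). Total = 305694 + 10790 + 1322 = 317806.

317806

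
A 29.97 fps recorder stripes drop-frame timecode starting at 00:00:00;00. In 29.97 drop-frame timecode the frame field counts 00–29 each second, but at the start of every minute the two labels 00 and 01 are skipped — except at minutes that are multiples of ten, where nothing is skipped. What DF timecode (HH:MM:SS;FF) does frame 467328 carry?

Each 10-minute DF block holds 10 × 60 × 30 − 9 × 2 = 17982 frames. 467328 ÷ 17982 → 25 full blocks, remainder 17778.
Within the partial block the first minute is 1800 frames and each further minute 1798, so 9 further minute boundaries passed. Total skipped labels = 18 × 25 + 2 × 9 = 468.
Non-drop label index = 467328 + 468 = 467796; at 30 labels/s that is 04:19:53:06, i.e. DF 04:19:53;06.

04:19:53;06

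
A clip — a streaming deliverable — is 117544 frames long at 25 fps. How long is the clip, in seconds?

Running time = 117544 / (25) = 4701.76 s.

4701.76 seconds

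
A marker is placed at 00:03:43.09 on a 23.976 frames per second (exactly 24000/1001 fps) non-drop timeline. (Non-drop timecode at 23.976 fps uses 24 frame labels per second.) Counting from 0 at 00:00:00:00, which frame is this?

frame 5361

Total seconds to the label: (0 × 3600 + 3 × 60 + 43) = 223.
Frame index = 223 × 24 + 9 = 5361.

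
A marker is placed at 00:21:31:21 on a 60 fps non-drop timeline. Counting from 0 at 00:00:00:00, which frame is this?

frame 77481

Total seconds to the label: (0 × 3600 + 21 × 60 + 31) = 1291.
Frame index = 1291 × 60 + 21 = 77481.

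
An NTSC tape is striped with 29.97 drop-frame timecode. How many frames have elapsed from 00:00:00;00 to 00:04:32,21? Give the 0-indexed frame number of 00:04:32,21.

8173

Complete 10-minute blocks: 0, each 17982 frames → 0.
Remaining 4 whole minutes in the current block: 1800 + 3 × 1798 = 7194 frames.
Within the current minute: 32 × 30 + 21 − 2 = 979 (labels ;00/;01 skipped at this minute). Total = 0 + 7194 + 979 = 8173.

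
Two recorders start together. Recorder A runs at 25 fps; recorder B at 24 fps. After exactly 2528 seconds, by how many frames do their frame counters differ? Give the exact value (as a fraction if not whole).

A emits 25 × 2528 = 63200 frames; B emits 24 × 2528 = 60672.
Difference = 2528 frames; B is behind A.

2528 frames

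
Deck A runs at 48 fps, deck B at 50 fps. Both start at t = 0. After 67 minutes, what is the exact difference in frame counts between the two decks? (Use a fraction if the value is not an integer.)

67 min = 4020 s.
A emits 48 × 4020 = 192960 frames; B emits 50 × 4020 = 201000.
Difference = 8040 frames; B is ahead of A.

8040 frames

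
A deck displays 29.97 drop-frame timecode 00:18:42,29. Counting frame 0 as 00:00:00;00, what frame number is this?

Complete 10-minute blocks: 1, each 17982 frames → 17982.
Remaining 8 whole minutes in the current block: 1800 + 7 × 1798 = 14386 frames.
Within the current minute: 42 × 30 + 29 − 2 = 1287 (labels ;00/;01 skipped at this minute). Total = 17982 + 14386 + 1287 = 33655.

33655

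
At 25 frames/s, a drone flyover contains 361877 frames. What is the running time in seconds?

14475.08 seconds

Running time = 361877 / (25) = 14475.08 s.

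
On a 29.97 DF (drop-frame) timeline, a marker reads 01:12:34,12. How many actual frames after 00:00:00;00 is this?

130502

Complete 10-minute blocks: 7, each 17982 frames → 125874.
Remaining 2 whole minutes in the current block: 1800 + 1 × 1798 = 3598 frames.
Within the current minute: 34 × 30 + 12 − 2 = 1030 (labels ;00/;01 skipped at this minute). Total = 125874 + 3598 + 1030 = 130502.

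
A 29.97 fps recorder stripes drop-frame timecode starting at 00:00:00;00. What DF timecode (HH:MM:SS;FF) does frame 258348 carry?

02:23:40;06

Each 10-minute DF block holds 10 × 60 × 30 − 9 × 2 = 17982 frames. 258348 ÷ 17982 → 14 full blocks, remainder 6600.
Within the partial block the first minute is 1800 frames and each further minute 1798, so 3 further minute boundaries passed. Total skipped labels = 18 × 14 + 2 × 3 = 258.
Non-drop label index = 258348 + 258 = 258606; at 30 labels/s that is 02:23:40:06, i.e. DF 02:23:40;06.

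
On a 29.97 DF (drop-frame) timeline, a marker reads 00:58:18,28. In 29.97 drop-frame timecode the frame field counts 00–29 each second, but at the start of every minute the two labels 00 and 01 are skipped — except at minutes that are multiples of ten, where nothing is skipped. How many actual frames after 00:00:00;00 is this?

104862

Complete 10-minute blocks: 5, each 17982 frames → 89910.
Remaining 8 whole minutes in the current block: 1800 + 7 × 1798 = 14386 frames.
Within the current minute: 18 × 30 + 28 − 2 = 566 (labels ;00/;01 skipped at this minute). Total = 89910 + 14386 + 566 = 104862.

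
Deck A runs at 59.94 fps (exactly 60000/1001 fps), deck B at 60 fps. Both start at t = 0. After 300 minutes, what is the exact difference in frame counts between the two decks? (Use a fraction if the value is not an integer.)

1080000/1001 frames

300 min = 18000 s.
A emits 60000/1001 × 18000 = 1080000000/1001 frames; B emits 60 × 18000 = 1080000.
Difference = 1080000/1001 frames (≈ 1078.9211); B is ahead of A.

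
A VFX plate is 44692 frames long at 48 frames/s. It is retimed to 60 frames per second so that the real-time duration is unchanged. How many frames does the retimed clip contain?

Target frames = source frames × (target rate / source rate) = 44692 × (60)/(48) = 44692 × 5/4 = 55865.

55865 frames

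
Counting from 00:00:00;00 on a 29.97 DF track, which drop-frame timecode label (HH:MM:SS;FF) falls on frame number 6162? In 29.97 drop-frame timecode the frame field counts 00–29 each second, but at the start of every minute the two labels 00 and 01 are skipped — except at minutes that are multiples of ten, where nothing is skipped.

00:03:25;18

Each 10-minute DF block holds 10 × 60 × 30 − 9 × 2 = 17982 frames. 6162 ÷ 17982 → 0 full blocks, remainder 6162.
Within the partial block the first minute is 1800 frames and each further minute 1798, so 3 further minute boundaries passed. Total skipped labels = 18 × 0 + 2 × 3 = 6.
Non-drop label index = 6162 + 6 = 6168; at 30 labels/s that is 00:03:25:18, i.e. DF 00:03:25;18.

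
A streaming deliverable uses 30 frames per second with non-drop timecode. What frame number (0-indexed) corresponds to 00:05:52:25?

10585

Total seconds to the label: (0 × 3600 + 5 × 60 + 52) = 352.
Frame index = 352 × 30 + 25 = 10585.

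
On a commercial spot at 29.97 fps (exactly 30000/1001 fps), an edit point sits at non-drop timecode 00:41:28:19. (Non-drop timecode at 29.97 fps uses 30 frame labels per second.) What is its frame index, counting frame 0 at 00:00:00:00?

Total seconds to the label: (0 × 3600 + 41 × 60 + 28) = 2488.
Frame index = 2488 × 30 + 19 = 74659.

frame 74659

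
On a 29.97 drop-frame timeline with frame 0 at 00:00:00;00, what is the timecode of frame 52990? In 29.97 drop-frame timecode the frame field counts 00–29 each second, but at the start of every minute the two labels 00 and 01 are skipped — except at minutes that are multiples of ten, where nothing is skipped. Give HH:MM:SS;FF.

Each 10-minute DF block holds 10 × 60 × 30 − 9 × 2 = 17982 frames. 52990 ÷ 17982 → 2 full blocks, remainder 17026.
Within the partial block the first minute is 1800 frames and each further minute 1798, so 9 further minute boundaries passed. Total skipped labels = 18 × 2 + 2 × 9 = 54.
Non-drop label index = 52990 + 54 = 53044; at 30 labels/s that is 00:29:28:04, i.e. DF 00:29:28;04.

00:29:28;04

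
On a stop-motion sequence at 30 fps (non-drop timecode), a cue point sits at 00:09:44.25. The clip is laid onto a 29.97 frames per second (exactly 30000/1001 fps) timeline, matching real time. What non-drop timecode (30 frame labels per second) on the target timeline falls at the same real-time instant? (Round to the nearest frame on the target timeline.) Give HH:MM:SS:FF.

Source frame index: (0×3600 + 9×60 + 44) × 30 + 25 = 17545.
Real time: 17545 / (30) = 3509/6 s.
Target frame: (3509/6) × (30000/1001) = 1595000/91 ≈ 17527.473 → 17527.
At 30 labels/s: frame 17527 → 00:09:44:07.

00:09:44:07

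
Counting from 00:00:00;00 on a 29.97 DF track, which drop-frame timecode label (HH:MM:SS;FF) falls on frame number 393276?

03:38:42;10

Each 10-minute DF block holds 10 × 60 × 30 − 9 × 2 = 17982 frames. 393276 ÷ 17982 → 21 full blocks, remainder 15654.
Within the partial block the first minute is 1800 frames and each further minute 1798, so 8 further minute boundaries passed. Total skipped labels = 18 × 21 + 2 × 8 = 394.
Non-drop label index = 393276 + 394 = 393670; at 30 labels/s that is 03:38:42:10, i.e. DF 03:38:42;10.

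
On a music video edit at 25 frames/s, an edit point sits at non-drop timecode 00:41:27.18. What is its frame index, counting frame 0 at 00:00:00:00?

Total seconds to the label: (0 × 3600 + 41 × 60 + 27) = 2487.
Frame index = 2487 × 25 + 18 = 62193.

62193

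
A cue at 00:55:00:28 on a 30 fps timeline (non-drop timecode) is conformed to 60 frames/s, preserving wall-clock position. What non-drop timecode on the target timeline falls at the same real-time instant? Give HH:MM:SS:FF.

Source frame index: (0×3600 + 55×60 + 0) × 30 + 28 = 99028.
Real time: 99028 / (30) = 49514/15 s.
Target frame: (49514/15) × (60) = 198056.
At 60 labels/s: frame 198056 → 00:55:00:56.

00:55:00:56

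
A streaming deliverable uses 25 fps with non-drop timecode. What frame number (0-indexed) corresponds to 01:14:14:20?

111370

Total seconds to the label: (1 × 3600 + 14 × 60 + 14) = 4454.
Frame index = 4454 × 25 + 20 = 111370.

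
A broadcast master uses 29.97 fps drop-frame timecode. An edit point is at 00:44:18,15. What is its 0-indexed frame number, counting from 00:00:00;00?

79675

As if non-drop at 30 labels/s: (0 × 3600 + 44 × 60 + 18) × 30 + 15 = 79755.
Minute boundaries passed: 44; those not divisible by 10: 44 − 4 = 40; dropped labels = 2 × 40 = 80.
Actual frame index = 79755 − 80 = 79675.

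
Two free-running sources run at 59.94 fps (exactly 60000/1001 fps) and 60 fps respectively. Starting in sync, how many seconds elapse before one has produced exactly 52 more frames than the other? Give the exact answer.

The gap grows by |60 − 60000/1001| = 60/1001 frames per second.
Time for a 52-frame gap: 52 ÷ (60/1001) = 13013/15 s.

13013/15 seconds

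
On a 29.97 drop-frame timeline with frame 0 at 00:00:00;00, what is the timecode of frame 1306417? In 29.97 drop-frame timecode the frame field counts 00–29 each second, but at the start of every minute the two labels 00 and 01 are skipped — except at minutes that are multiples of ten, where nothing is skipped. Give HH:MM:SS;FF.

Ten DF minutes hold 17982 frames, so frame 1306417 lies in block 72 (frames 1294704–1312685) with 11713 frames into that block.
The block's first minute is 1800 frames and the rest 1798 each; 11713 frames reaches minute 6, so 72 × 18 + 6 × 2 = 1308 labels have been skipped so far.
Adding those back, label number 1306417 + 1308 = 1307725 at 30 labels/s is 43590 s + 25 f = 12 h 6 min 30 s frame 25, i.e. 12:06:30;25.

12:06:30;25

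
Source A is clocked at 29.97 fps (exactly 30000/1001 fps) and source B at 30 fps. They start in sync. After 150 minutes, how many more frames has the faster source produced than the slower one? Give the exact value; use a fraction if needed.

270000/1001 frames

150 min = 9000 s.
A emits 30000/1001 × 9000 = 270000000/1001 frames; B emits 30 × 9000 = 270000.
Difference = 270000/1001 frames (≈ 269.7303); B is ahead of A.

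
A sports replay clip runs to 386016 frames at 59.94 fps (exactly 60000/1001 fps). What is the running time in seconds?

Running time = 386016 / (60000/1001) = 6440.0336 s.

6440.0336 seconds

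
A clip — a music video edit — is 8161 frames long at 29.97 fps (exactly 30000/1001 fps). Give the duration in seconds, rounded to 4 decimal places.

Running time = 8161 × 1001/30000 = 8169161/30000 s ≈ 272.3054 s.

272.3054 seconds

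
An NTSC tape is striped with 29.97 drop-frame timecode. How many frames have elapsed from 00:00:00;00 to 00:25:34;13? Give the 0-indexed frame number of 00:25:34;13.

45987

Complete 10-minute blocks: 2, each 17982 frames → 35964.
Remaining 5 whole minutes in the current block: 1800 + 4 × 1798 = 8992 frames.
Within the current minute: 34 × 30 + 13 − 2 = 1031 (labels ;00/;01 skipped at this minute). Total = 35964 + 8992 + 1031 = 45987.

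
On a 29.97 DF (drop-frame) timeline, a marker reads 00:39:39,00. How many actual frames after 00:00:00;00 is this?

Complete 10-minute blocks: 3, each 17982 frames → 53946.
Remaining 9 whole minutes in the current block: 1800 + 8 × 1798 = 16184 frames.
Within the current minute: 39 × 30 + 0 − 2 = 1168 (labels ;00/;01 skipped at this minute). Total = 53946 + 16184 + 1168 = 71298.

71298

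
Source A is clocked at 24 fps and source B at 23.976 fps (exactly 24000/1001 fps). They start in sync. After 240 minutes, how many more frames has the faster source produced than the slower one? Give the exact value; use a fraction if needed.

240 min = 14400 s.
A emits 24 × 14400 = 345600 frames; B emits 24000/1001 × 14400 = 345600000/1001.
Difference = 345600/1001 frames (≈ 345.2547); B is behind A.

345600/1001 frames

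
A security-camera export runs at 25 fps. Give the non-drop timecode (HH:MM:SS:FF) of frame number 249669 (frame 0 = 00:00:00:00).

249669 ÷ 25 = 9986 full seconds, remainder 19 frames.
9986 s = 2 h 46 min 26 s.
Timecode: 02:46:26:19.

02:46:26:19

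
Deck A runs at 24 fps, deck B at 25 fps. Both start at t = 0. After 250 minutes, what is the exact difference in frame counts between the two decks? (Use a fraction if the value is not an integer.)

250 min = 15000 s.
A emits 24 × 15000 = 360000 frames; B emits 25 × 15000 = 375000.
Difference = 15000 frames; B is ahead of A.

15000 frames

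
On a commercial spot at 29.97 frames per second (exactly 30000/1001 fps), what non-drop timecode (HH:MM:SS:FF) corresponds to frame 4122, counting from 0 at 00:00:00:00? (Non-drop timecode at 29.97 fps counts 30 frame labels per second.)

4122 ÷ 30 = 137 full seconds, remainder 12 frames.
137 s = 0 h 2 min 17 s.
Timecode: 00:02:17:12.

00:02:17:12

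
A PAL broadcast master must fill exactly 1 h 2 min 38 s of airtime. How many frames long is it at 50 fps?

1 h 2 min 38 s = 3758 s.
Frames = 3758 × 50 = 187900.

187900 frames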